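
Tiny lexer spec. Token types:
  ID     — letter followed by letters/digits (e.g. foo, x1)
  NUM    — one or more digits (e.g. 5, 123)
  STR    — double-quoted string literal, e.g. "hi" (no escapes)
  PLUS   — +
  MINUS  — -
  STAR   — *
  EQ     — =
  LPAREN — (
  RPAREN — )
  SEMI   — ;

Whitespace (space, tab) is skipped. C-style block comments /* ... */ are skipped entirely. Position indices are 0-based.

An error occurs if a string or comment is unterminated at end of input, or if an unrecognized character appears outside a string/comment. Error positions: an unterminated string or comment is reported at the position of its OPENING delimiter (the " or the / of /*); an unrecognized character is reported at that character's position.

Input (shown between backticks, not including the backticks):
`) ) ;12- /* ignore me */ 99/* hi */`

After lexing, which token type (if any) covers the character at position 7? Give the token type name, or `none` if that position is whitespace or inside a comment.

Answer: MINUS

Derivation:
pos=0: emit RPAREN ')'
pos=2: emit RPAREN ')'
pos=4: emit SEMI ';'
pos=5: emit NUM '12' (now at pos=7)
pos=7: emit MINUS '-'
pos=9: enter COMMENT mode (saw '/*')
exit COMMENT mode (now at pos=24)
pos=25: emit NUM '99' (now at pos=27)
pos=27: enter COMMENT mode (saw '/*')
exit COMMENT mode (now at pos=35)
DONE. 6 tokens: [RPAREN, RPAREN, SEMI, NUM, MINUS, NUM]
Position 7: char is '-' -> MINUS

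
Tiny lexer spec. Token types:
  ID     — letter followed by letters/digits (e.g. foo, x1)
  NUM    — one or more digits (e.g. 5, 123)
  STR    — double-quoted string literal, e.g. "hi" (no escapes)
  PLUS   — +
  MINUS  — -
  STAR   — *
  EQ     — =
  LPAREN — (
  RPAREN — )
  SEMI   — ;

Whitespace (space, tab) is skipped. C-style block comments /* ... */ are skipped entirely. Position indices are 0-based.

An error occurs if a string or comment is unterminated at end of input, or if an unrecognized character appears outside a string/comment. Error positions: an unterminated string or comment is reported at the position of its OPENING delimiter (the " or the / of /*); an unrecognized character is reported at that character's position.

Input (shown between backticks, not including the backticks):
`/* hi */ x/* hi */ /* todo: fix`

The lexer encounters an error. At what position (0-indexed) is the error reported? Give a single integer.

Answer: 19

Derivation:
pos=0: enter COMMENT mode (saw '/*')
exit COMMENT mode (now at pos=8)
pos=9: emit ID 'x' (now at pos=10)
pos=10: enter COMMENT mode (saw '/*')
exit COMMENT mode (now at pos=18)
pos=19: enter COMMENT mode (saw '/*')
pos=19: ERROR — unterminated comment (reached EOF)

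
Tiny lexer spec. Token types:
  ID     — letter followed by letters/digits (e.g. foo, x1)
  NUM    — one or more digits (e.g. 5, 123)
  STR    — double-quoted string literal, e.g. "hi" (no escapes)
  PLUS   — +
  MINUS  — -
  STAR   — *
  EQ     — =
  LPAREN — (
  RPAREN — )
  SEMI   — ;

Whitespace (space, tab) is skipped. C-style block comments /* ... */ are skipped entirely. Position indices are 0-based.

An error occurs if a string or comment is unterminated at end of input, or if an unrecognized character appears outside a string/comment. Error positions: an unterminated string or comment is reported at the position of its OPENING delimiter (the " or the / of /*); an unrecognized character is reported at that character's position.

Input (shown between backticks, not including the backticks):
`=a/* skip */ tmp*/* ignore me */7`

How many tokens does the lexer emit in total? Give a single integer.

pos=0: emit EQ '='
pos=1: emit ID 'a' (now at pos=2)
pos=2: enter COMMENT mode (saw '/*')
exit COMMENT mode (now at pos=12)
pos=13: emit ID 'tmp' (now at pos=16)
pos=16: emit STAR '*'
pos=17: enter COMMENT mode (saw '/*')
exit COMMENT mode (now at pos=32)
pos=32: emit NUM '7' (now at pos=33)
DONE. 5 tokens: [EQ, ID, ID, STAR, NUM]

Answer: 5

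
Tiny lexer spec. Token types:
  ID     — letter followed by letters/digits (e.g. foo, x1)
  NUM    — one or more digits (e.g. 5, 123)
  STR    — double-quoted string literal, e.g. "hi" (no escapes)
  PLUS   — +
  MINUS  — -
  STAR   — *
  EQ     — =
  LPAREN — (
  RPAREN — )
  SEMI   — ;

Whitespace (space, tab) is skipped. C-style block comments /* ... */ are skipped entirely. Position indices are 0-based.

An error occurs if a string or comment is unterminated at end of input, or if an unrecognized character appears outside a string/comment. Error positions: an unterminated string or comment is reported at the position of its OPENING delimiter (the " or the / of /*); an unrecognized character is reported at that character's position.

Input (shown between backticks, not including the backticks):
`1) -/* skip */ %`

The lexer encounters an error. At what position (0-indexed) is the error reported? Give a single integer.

pos=0: emit NUM '1' (now at pos=1)
pos=1: emit RPAREN ')'
pos=3: emit MINUS '-'
pos=4: enter COMMENT mode (saw '/*')
exit COMMENT mode (now at pos=14)
pos=15: ERROR — unrecognized char '%'

Answer: 15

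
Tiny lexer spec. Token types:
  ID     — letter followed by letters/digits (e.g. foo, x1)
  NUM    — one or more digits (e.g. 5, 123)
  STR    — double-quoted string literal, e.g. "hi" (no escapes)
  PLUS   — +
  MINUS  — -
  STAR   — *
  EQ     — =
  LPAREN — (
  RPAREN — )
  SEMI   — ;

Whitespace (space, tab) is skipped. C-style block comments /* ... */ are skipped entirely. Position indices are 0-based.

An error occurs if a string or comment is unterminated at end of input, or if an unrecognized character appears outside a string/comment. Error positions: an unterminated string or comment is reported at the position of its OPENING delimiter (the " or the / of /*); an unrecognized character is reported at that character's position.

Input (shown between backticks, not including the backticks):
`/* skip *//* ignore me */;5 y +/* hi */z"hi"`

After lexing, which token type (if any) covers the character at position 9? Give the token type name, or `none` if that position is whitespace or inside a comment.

Answer: none

Derivation:
pos=0: enter COMMENT mode (saw '/*')
exit COMMENT mode (now at pos=10)
pos=10: enter COMMENT mode (saw '/*')
exit COMMENT mode (now at pos=25)
pos=25: emit SEMI ';'
pos=26: emit NUM '5' (now at pos=27)
pos=28: emit ID 'y' (now at pos=29)
pos=30: emit PLUS '+'
pos=31: enter COMMENT mode (saw '/*')
exit COMMENT mode (now at pos=39)
pos=39: emit ID 'z' (now at pos=40)
pos=40: enter STRING mode
pos=40: emit STR "hi" (now at pos=44)
DONE. 6 tokens: [SEMI, NUM, ID, PLUS, ID, STR]
Position 9: char is '/' -> none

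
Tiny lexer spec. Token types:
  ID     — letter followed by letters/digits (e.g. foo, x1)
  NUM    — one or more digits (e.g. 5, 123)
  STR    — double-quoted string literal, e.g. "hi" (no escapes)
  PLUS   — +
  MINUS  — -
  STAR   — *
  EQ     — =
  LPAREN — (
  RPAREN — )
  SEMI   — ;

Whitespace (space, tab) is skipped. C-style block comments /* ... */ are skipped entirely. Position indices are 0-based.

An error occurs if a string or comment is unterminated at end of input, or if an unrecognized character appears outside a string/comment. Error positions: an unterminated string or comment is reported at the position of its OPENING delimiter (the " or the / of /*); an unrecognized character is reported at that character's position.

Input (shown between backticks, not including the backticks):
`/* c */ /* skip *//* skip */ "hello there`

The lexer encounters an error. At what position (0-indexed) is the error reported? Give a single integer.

pos=0: enter COMMENT mode (saw '/*')
exit COMMENT mode (now at pos=7)
pos=8: enter COMMENT mode (saw '/*')
exit COMMENT mode (now at pos=18)
pos=18: enter COMMENT mode (saw '/*')
exit COMMENT mode (now at pos=28)
pos=29: enter STRING mode
pos=29: ERROR — unterminated string

Answer: 29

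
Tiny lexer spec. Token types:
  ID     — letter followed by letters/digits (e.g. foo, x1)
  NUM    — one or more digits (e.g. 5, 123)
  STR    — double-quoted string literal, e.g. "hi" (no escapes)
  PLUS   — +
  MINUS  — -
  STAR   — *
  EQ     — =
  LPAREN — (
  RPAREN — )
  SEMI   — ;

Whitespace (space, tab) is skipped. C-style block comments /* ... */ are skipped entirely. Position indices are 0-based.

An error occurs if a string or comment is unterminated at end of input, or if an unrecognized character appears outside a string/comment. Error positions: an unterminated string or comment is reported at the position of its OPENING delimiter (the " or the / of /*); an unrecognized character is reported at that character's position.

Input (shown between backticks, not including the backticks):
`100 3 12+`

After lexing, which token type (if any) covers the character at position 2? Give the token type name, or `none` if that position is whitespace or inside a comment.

Answer: NUM

Derivation:
pos=0: emit NUM '100' (now at pos=3)
pos=4: emit NUM '3' (now at pos=5)
pos=6: emit NUM '12' (now at pos=8)
pos=8: emit PLUS '+'
DONE. 4 tokens: [NUM, NUM, NUM, PLUS]
Position 2: char is '0' -> NUM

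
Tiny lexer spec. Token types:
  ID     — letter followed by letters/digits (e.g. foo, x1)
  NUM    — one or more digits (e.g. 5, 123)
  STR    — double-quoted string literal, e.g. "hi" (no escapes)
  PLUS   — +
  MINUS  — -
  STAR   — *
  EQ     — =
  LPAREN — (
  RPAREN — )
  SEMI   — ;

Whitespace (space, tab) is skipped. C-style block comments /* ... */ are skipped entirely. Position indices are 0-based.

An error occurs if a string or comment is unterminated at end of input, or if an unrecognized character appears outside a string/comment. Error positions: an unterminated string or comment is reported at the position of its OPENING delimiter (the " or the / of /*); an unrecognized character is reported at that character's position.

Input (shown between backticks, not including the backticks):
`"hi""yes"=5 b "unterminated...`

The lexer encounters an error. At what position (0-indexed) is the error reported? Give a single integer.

Answer: 14

Derivation:
pos=0: enter STRING mode
pos=0: emit STR "hi" (now at pos=4)
pos=4: enter STRING mode
pos=4: emit STR "yes" (now at pos=9)
pos=9: emit EQ '='
pos=10: emit NUM '5' (now at pos=11)
pos=12: emit ID 'b' (now at pos=13)
pos=14: enter STRING mode
pos=14: ERROR — unterminated string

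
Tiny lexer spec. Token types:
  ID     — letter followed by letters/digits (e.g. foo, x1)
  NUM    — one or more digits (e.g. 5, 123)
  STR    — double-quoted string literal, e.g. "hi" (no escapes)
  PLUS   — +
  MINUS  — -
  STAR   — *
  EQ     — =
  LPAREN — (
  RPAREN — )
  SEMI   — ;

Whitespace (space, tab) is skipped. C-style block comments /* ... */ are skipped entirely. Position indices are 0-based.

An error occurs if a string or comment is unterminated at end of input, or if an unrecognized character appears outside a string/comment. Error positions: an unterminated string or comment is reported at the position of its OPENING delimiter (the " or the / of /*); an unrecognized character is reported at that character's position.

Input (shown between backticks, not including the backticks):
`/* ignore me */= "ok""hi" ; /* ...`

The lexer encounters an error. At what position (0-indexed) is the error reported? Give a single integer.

Answer: 28

Derivation:
pos=0: enter COMMENT mode (saw '/*')
exit COMMENT mode (now at pos=15)
pos=15: emit EQ '='
pos=17: enter STRING mode
pos=17: emit STR "ok" (now at pos=21)
pos=21: enter STRING mode
pos=21: emit STR "hi" (now at pos=25)
pos=26: emit SEMI ';'
pos=28: enter COMMENT mode (saw '/*')
pos=28: ERROR — unterminated comment (reached EOF)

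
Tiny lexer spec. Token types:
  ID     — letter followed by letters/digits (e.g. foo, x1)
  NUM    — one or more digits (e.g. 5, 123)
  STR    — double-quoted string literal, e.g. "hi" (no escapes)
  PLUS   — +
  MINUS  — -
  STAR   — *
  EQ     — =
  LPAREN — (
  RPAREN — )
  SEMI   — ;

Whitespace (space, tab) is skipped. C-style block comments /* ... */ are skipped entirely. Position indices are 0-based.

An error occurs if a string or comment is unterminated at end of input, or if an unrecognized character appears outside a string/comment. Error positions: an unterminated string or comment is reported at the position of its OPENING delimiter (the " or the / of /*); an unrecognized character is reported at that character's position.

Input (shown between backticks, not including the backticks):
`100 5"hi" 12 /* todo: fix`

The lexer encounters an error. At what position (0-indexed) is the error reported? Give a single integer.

pos=0: emit NUM '100' (now at pos=3)
pos=4: emit NUM '5' (now at pos=5)
pos=5: enter STRING mode
pos=5: emit STR "hi" (now at pos=9)
pos=10: emit NUM '12' (now at pos=12)
pos=13: enter COMMENT mode (saw '/*')
pos=13: ERROR — unterminated comment (reached EOF)

Answer: 13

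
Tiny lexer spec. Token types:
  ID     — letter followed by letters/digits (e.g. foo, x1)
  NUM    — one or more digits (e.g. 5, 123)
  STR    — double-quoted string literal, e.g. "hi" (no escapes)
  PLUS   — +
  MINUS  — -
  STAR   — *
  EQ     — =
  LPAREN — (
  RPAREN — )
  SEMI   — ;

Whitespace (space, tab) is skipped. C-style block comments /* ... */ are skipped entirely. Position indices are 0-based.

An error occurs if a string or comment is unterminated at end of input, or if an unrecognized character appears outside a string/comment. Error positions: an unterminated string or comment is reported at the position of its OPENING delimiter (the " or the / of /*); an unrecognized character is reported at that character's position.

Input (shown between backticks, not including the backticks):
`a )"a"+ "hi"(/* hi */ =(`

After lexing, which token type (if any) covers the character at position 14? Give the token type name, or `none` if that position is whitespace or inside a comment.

pos=0: emit ID 'a' (now at pos=1)
pos=2: emit RPAREN ')'
pos=3: enter STRING mode
pos=3: emit STR "a" (now at pos=6)
pos=6: emit PLUS '+'
pos=8: enter STRING mode
pos=8: emit STR "hi" (now at pos=12)
pos=12: emit LPAREN '('
pos=13: enter COMMENT mode (saw '/*')
exit COMMENT mode (now at pos=21)
pos=22: emit EQ '='
pos=23: emit LPAREN '('
DONE. 8 tokens: [ID, RPAREN, STR, PLUS, STR, LPAREN, EQ, LPAREN]
Position 14: char is '*' -> none

Answer: none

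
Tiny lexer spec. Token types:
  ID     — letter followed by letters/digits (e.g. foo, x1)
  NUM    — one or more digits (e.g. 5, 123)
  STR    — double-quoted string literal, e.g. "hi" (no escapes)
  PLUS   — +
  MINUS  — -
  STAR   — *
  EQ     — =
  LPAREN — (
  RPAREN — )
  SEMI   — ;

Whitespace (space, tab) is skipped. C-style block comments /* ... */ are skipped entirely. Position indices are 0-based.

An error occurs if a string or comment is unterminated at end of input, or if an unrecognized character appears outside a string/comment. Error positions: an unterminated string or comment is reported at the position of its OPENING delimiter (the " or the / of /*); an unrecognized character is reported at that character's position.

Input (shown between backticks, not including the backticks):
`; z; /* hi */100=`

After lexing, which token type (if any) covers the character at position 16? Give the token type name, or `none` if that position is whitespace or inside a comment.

pos=0: emit SEMI ';'
pos=2: emit ID 'z' (now at pos=3)
pos=3: emit SEMI ';'
pos=5: enter COMMENT mode (saw '/*')
exit COMMENT mode (now at pos=13)
pos=13: emit NUM '100' (now at pos=16)
pos=16: emit EQ '='
DONE. 5 tokens: [SEMI, ID, SEMI, NUM, EQ]
Position 16: char is '=' -> EQ

Answer: EQ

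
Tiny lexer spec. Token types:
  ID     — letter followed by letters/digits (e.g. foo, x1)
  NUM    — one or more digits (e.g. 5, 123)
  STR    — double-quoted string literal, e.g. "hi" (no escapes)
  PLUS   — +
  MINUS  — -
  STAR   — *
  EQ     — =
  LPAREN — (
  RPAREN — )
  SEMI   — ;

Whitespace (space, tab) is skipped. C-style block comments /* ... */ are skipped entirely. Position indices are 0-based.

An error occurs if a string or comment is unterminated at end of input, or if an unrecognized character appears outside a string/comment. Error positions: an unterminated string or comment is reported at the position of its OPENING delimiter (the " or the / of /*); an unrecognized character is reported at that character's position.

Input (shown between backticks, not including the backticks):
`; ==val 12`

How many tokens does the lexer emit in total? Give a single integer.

pos=0: emit SEMI ';'
pos=2: emit EQ '='
pos=3: emit EQ '='
pos=4: emit ID 'val' (now at pos=7)
pos=8: emit NUM '12' (now at pos=10)
DONE. 5 tokens: [SEMI, EQ, EQ, ID, NUM]

Answer: 5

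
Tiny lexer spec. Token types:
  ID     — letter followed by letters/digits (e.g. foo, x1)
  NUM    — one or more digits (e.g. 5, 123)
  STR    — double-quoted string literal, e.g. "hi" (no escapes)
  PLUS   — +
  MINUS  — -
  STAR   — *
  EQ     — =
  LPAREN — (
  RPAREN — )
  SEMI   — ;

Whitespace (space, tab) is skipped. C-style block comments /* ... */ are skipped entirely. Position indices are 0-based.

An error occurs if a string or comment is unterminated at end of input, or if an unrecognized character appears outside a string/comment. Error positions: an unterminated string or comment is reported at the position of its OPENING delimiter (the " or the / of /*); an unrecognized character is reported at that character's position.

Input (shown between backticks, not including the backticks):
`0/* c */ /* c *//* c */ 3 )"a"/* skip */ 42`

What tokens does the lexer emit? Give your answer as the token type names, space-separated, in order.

Answer: NUM NUM RPAREN STR NUM

Derivation:
pos=0: emit NUM '0' (now at pos=1)
pos=1: enter COMMENT mode (saw '/*')
exit COMMENT mode (now at pos=8)
pos=9: enter COMMENT mode (saw '/*')
exit COMMENT mode (now at pos=16)
pos=16: enter COMMENT mode (saw '/*')
exit COMMENT mode (now at pos=23)
pos=24: emit NUM '3' (now at pos=25)
pos=26: emit RPAREN ')'
pos=27: enter STRING mode
pos=27: emit STR "a" (now at pos=30)
pos=30: enter COMMENT mode (saw '/*')
exit COMMENT mode (now at pos=40)
pos=41: emit NUM '42' (now at pos=43)
DONE. 5 tokens: [NUM, NUM, RPAREN, STR, NUM]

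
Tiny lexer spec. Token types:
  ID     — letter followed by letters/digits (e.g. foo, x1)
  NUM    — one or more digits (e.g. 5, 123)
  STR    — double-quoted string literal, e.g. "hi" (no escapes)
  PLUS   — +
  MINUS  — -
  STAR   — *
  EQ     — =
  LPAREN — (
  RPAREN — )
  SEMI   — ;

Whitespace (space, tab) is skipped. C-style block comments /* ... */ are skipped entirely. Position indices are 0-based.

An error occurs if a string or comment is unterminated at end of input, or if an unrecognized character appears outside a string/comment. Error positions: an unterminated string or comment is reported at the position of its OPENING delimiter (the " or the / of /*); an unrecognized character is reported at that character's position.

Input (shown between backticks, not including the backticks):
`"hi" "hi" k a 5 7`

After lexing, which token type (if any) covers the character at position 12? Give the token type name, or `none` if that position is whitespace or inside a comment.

Answer: ID

Derivation:
pos=0: enter STRING mode
pos=0: emit STR "hi" (now at pos=4)
pos=5: enter STRING mode
pos=5: emit STR "hi" (now at pos=9)
pos=10: emit ID 'k' (now at pos=11)
pos=12: emit ID 'a' (now at pos=13)
pos=14: emit NUM '5' (now at pos=15)
pos=16: emit NUM '7' (now at pos=17)
DONE. 6 tokens: [STR, STR, ID, ID, NUM, NUM]
Position 12: char is 'a' -> ID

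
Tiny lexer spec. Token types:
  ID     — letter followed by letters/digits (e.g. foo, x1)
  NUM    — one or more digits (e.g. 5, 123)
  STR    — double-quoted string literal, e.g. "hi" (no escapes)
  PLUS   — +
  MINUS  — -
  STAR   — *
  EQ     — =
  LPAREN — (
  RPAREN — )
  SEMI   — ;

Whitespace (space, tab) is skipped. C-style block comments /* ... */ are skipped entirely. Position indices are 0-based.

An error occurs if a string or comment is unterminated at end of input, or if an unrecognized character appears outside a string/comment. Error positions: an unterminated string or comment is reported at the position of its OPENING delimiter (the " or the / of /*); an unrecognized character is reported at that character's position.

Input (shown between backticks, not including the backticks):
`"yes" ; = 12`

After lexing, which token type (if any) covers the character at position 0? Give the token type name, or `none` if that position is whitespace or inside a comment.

pos=0: enter STRING mode
pos=0: emit STR "yes" (now at pos=5)
pos=6: emit SEMI ';'
pos=8: emit EQ '='
pos=10: emit NUM '12' (now at pos=12)
DONE. 4 tokens: [STR, SEMI, EQ, NUM]
Position 0: char is '"' -> STR

Answer: STR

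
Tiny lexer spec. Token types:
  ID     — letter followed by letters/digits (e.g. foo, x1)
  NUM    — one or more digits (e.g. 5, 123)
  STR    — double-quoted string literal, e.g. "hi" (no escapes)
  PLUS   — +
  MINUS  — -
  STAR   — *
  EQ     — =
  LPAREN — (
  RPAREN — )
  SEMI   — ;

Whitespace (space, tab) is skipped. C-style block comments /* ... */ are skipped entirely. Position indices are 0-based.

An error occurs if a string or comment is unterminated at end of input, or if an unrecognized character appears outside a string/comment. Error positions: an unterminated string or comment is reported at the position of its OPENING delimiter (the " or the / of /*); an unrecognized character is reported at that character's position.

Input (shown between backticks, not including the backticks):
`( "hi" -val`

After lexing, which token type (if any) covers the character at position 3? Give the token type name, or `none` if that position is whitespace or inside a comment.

pos=0: emit LPAREN '('
pos=2: enter STRING mode
pos=2: emit STR "hi" (now at pos=6)
pos=7: emit MINUS '-'
pos=8: emit ID 'val' (now at pos=11)
DONE. 4 tokens: [LPAREN, STR, MINUS, ID]
Position 3: char is 'h' -> STR

Answer: STR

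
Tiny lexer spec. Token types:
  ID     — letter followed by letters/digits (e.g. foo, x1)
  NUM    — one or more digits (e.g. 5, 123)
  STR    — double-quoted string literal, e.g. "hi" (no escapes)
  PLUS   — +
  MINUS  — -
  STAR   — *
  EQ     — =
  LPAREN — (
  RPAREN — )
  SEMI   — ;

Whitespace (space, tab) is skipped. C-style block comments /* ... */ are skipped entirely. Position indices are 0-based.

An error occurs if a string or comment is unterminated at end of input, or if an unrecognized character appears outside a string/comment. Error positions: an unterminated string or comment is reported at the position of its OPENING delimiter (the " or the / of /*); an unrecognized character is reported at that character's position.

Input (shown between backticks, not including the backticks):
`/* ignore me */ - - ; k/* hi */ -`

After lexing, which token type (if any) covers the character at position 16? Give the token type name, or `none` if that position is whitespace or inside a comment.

Answer: MINUS

Derivation:
pos=0: enter COMMENT mode (saw '/*')
exit COMMENT mode (now at pos=15)
pos=16: emit MINUS '-'
pos=18: emit MINUS '-'
pos=20: emit SEMI ';'
pos=22: emit ID 'k' (now at pos=23)
pos=23: enter COMMENT mode (saw '/*')
exit COMMENT mode (now at pos=31)
pos=32: emit MINUS '-'
DONE. 5 tokens: [MINUS, MINUS, SEMI, ID, MINUS]
Position 16: char is '-' -> MINUS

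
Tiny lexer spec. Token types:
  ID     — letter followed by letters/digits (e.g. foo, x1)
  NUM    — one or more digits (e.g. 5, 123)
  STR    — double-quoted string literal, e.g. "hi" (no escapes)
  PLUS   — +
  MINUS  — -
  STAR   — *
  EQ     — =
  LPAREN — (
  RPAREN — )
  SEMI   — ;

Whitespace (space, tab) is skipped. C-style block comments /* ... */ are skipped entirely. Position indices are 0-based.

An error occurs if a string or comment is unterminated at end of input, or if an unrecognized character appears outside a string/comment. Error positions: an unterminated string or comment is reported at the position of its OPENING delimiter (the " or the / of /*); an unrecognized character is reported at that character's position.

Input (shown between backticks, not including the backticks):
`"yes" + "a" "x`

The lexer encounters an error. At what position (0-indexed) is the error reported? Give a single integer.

pos=0: enter STRING mode
pos=0: emit STR "yes" (now at pos=5)
pos=6: emit PLUS '+'
pos=8: enter STRING mode
pos=8: emit STR "a" (now at pos=11)
pos=12: enter STRING mode
pos=12: ERROR — unterminated string

Answer: 12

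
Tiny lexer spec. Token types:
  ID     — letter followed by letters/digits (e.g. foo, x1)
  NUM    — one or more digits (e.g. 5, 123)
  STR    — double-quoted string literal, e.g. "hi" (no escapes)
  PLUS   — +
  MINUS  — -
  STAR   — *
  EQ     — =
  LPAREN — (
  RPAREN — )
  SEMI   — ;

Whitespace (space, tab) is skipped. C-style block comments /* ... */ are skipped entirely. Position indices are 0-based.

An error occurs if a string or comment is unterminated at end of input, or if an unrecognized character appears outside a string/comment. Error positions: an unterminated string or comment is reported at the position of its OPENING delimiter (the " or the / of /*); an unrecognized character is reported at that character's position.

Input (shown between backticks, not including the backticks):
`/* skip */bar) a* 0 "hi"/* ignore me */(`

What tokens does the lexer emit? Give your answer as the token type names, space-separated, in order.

pos=0: enter COMMENT mode (saw '/*')
exit COMMENT mode (now at pos=10)
pos=10: emit ID 'bar' (now at pos=13)
pos=13: emit RPAREN ')'
pos=15: emit ID 'a' (now at pos=16)
pos=16: emit STAR '*'
pos=18: emit NUM '0' (now at pos=19)
pos=20: enter STRING mode
pos=20: emit STR "hi" (now at pos=24)
pos=24: enter COMMENT mode (saw '/*')
exit COMMENT mode (now at pos=39)
pos=39: emit LPAREN '('
DONE. 7 tokens: [ID, RPAREN, ID, STAR, NUM, STR, LPAREN]

Answer: ID RPAREN ID STAR NUM STR LPAREN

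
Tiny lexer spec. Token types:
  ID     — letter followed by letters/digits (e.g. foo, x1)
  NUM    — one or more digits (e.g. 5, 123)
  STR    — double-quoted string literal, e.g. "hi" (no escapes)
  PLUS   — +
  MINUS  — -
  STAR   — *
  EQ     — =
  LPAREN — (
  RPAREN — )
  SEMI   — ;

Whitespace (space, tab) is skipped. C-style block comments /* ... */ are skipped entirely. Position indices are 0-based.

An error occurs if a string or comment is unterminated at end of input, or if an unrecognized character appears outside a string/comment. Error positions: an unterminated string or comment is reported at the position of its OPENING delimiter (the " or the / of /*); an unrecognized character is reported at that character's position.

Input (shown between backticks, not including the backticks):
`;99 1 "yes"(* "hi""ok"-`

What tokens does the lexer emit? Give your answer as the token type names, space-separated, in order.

Answer: SEMI NUM NUM STR LPAREN STAR STR STR MINUS

Derivation:
pos=0: emit SEMI ';'
pos=1: emit NUM '99' (now at pos=3)
pos=4: emit NUM '1' (now at pos=5)
pos=6: enter STRING mode
pos=6: emit STR "yes" (now at pos=11)
pos=11: emit LPAREN '('
pos=12: emit STAR '*'
pos=14: enter STRING mode
pos=14: emit STR "hi" (now at pos=18)
pos=18: enter STRING mode
pos=18: emit STR "ok" (now at pos=22)
pos=22: emit MINUS '-'
DONE. 9 tokens: [SEMI, NUM, NUM, STR, LPAREN, STAR, STR, STR, MINUS]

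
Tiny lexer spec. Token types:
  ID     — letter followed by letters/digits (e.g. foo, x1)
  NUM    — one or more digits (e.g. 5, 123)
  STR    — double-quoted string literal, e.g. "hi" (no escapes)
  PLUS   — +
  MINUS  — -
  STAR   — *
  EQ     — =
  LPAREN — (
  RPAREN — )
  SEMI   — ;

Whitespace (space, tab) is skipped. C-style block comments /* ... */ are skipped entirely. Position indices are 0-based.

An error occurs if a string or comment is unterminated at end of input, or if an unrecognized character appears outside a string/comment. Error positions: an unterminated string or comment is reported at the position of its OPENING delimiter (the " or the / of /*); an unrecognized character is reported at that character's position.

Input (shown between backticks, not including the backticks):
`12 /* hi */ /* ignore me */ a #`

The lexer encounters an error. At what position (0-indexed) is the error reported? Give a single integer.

Answer: 30

Derivation:
pos=0: emit NUM '12' (now at pos=2)
pos=3: enter COMMENT mode (saw '/*')
exit COMMENT mode (now at pos=11)
pos=12: enter COMMENT mode (saw '/*')
exit COMMENT mode (now at pos=27)
pos=28: emit ID 'a' (now at pos=29)
pos=30: ERROR — unrecognized char '#'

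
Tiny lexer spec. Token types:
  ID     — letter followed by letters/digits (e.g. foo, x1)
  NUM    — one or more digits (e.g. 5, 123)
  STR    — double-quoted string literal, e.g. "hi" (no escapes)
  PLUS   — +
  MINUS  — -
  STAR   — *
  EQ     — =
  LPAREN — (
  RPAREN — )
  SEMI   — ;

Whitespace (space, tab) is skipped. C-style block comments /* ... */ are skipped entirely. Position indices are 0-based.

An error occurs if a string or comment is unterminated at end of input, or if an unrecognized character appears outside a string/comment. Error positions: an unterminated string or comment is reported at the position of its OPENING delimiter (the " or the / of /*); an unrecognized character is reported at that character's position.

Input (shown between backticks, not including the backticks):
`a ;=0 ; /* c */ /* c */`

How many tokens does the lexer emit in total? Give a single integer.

Answer: 5

Derivation:
pos=0: emit ID 'a' (now at pos=1)
pos=2: emit SEMI ';'
pos=3: emit EQ '='
pos=4: emit NUM '0' (now at pos=5)
pos=6: emit SEMI ';'
pos=8: enter COMMENT mode (saw '/*')
exit COMMENT mode (now at pos=15)
pos=16: enter COMMENT mode (saw '/*')
exit COMMENT mode (now at pos=23)
DONE. 5 tokens: [ID, SEMI, EQ, NUM, SEMI]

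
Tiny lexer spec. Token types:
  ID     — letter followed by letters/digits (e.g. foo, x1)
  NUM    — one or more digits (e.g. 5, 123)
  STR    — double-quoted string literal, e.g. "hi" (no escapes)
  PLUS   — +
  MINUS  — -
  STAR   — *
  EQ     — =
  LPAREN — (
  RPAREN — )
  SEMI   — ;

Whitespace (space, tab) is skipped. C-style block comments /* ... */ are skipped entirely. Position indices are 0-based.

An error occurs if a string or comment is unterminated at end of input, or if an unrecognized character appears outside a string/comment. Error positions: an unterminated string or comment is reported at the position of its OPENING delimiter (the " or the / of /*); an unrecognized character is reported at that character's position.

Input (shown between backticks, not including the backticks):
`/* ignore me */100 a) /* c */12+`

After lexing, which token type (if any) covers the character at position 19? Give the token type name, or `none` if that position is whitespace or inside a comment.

pos=0: enter COMMENT mode (saw '/*')
exit COMMENT mode (now at pos=15)
pos=15: emit NUM '100' (now at pos=18)
pos=19: emit ID 'a' (now at pos=20)
pos=20: emit RPAREN ')'
pos=22: enter COMMENT mode (saw '/*')
exit COMMENT mode (now at pos=29)
pos=29: emit NUM '12' (now at pos=31)
pos=31: emit PLUS '+'
DONE. 5 tokens: [NUM, ID, RPAREN, NUM, PLUS]
Position 19: char is 'a' -> ID

Answer: ID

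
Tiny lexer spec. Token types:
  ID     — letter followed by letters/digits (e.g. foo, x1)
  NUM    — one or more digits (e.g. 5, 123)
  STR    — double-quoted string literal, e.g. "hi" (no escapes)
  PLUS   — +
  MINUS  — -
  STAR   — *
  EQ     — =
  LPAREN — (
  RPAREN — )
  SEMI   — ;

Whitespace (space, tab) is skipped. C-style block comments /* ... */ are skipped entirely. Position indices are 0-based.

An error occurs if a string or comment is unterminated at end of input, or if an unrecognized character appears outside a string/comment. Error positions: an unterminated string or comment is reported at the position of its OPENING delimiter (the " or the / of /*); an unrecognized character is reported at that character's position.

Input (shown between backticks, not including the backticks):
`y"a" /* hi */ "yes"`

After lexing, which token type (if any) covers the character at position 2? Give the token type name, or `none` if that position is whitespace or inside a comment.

Answer: STR

Derivation:
pos=0: emit ID 'y' (now at pos=1)
pos=1: enter STRING mode
pos=1: emit STR "a" (now at pos=4)
pos=5: enter COMMENT mode (saw '/*')
exit COMMENT mode (now at pos=13)
pos=14: enter STRING mode
pos=14: emit STR "yes" (now at pos=19)
DONE. 3 tokens: [ID, STR, STR]
Position 2: char is 'a' -> STR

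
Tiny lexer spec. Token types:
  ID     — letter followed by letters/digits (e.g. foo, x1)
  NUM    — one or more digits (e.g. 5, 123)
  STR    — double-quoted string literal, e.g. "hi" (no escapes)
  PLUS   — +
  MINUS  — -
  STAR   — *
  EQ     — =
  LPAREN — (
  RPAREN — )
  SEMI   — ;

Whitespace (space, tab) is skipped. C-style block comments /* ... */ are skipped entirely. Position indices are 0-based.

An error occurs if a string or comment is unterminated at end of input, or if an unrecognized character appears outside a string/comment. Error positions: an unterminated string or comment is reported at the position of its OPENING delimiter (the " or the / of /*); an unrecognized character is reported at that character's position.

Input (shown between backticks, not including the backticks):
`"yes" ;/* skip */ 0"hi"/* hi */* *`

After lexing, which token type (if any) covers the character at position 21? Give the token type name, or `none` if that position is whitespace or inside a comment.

Answer: STR

Derivation:
pos=0: enter STRING mode
pos=0: emit STR "yes" (now at pos=5)
pos=6: emit SEMI ';'
pos=7: enter COMMENT mode (saw '/*')
exit COMMENT mode (now at pos=17)
pos=18: emit NUM '0' (now at pos=19)
pos=19: enter STRING mode
pos=19: emit STR "hi" (now at pos=23)
pos=23: enter COMMENT mode (saw '/*')
exit COMMENT mode (now at pos=31)
pos=31: emit STAR '*'
pos=33: emit STAR '*'
DONE. 6 tokens: [STR, SEMI, NUM, STR, STAR, STAR]
Position 21: char is 'i' -> STR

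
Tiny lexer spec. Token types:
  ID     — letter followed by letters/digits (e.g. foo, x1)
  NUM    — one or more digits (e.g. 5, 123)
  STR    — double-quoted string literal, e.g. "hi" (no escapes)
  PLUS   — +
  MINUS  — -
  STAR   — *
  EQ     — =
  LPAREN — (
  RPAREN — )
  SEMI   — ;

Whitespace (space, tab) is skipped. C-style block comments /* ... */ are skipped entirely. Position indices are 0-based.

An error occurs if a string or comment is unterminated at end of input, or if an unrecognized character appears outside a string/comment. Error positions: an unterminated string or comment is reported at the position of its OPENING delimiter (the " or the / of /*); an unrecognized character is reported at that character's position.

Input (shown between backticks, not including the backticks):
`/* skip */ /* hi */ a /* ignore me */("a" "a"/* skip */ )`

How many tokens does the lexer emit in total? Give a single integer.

pos=0: enter COMMENT mode (saw '/*')
exit COMMENT mode (now at pos=10)
pos=11: enter COMMENT mode (saw '/*')
exit COMMENT mode (now at pos=19)
pos=20: emit ID 'a' (now at pos=21)
pos=22: enter COMMENT mode (saw '/*')
exit COMMENT mode (now at pos=37)
pos=37: emit LPAREN '('
pos=38: enter STRING mode
pos=38: emit STR "a" (now at pos=41)
pos=42: enter STRING mode
pos=42: emit STR "a" (now at pos=45)
pos=45: enter COMMENT mode (saw '/*')
exit COMMENT mode (now at pos=55)
pos=56: emit RPAREN ')'
DONE. 5 tokens: [ID, LPAREN, STR, STR, RPAREN]

Answer: 5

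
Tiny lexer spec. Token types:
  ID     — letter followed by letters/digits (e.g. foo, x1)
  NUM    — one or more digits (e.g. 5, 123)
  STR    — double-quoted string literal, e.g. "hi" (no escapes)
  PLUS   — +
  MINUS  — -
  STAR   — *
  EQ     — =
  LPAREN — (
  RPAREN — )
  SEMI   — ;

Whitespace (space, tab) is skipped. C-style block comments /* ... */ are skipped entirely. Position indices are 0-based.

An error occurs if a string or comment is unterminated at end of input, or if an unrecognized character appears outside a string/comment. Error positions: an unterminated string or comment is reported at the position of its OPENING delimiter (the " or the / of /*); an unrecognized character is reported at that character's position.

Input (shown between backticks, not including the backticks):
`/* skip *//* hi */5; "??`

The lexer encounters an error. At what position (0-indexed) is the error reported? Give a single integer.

Answer: 21

Derivation:
pos=0: enter COMMENT mode (saw '/*')
exit COMMENT mode (now at pos=10)
pos=10: enter COMMENT mode (saw '/*')
exit COMMENT mode (now at pos=18)
pos=18: emit NUM '5' (now at pos=19)
pos=19: emit SEMI ';'
pos=21: enter STRING mode
pos=21: ERROR — unterminated string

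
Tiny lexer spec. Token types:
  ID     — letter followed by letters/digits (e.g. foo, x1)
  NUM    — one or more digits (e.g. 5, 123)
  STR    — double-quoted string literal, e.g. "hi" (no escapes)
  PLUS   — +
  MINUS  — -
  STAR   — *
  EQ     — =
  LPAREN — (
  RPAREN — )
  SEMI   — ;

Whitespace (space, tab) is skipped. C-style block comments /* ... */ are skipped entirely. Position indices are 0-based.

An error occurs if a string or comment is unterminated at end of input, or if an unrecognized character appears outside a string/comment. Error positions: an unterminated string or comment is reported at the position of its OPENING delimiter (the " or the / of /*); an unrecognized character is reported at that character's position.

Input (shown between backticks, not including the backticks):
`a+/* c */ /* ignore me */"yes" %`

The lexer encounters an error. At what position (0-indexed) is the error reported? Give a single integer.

Answer: 31

Derivation:
pos=0: emit ID 'a' (now at pos=1)
pos=1: emit PLUS '+'
pos=2: enter COMMENT mode (saw '/*')
exit COMMENT mode (now at pos=9)
pos=10: enter COMMENT mode (saw '/*')
exit COMMENT mode (now at pos=25)
pos=25: enter STRING mode
pos=25: emit STR "yes" (now at pos=30)
pos=31: ERROR — unrecognized char '%'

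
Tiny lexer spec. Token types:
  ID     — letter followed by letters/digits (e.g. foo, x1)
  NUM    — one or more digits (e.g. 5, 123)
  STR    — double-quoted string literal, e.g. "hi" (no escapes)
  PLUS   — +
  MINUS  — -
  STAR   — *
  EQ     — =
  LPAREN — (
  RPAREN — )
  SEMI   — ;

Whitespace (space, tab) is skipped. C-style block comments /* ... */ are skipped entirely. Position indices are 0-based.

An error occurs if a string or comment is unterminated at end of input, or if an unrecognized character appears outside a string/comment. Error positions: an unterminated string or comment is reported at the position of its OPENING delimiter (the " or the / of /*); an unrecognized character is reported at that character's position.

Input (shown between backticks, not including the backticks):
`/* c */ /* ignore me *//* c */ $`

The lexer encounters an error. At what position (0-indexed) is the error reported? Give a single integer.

pos=0: enter COMMENT mode (saw '/*')
exit COMMENT mode (now at pos=7)
pos=8: enter COMMENT mode (saw '/*')
exit COMMENT mode (now at pos=23)
pos=23: enter COMMENT mode (saw '/*')
exit COMMENT mode (now at pos=30)
pos=31: ERROR — unrecognized char '$'

Answer: 31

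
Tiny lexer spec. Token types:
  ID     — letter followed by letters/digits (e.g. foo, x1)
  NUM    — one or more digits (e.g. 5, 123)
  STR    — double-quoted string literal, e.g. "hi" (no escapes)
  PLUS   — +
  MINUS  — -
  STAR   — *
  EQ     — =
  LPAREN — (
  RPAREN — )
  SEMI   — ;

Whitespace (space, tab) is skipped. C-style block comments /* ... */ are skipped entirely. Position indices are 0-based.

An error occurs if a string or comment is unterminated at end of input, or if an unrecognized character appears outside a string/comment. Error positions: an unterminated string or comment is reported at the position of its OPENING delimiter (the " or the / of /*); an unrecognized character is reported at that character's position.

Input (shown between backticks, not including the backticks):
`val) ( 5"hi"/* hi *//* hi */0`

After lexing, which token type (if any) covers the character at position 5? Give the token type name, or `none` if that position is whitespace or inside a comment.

pos=0: emit ID 'val' (now at pos=3)
pos=3: emit RPAREN ')'
pos=5: emit LPAREN '('
pos=7: emit NUM '5' (now at pos=8)
pos=8: enter STRING mode
pos=8: emit STR "hi" (now at pos=12)
pos=12: enter COMMENT mode (saw '/*')
exit COMMENT mode (now at pos=20)
pos=20: enter COMMENT mode (saw '/*')
exit COMMENT mode (now at pos=28)
pos=28: emit NUM '0' (now at pos=29)
DONE. 6 tokens: [ID, RPAREN, LPAREN, NUM, STR, NUM]
Position 5: char is '(' -> LPAREN

Answer: LPAREN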